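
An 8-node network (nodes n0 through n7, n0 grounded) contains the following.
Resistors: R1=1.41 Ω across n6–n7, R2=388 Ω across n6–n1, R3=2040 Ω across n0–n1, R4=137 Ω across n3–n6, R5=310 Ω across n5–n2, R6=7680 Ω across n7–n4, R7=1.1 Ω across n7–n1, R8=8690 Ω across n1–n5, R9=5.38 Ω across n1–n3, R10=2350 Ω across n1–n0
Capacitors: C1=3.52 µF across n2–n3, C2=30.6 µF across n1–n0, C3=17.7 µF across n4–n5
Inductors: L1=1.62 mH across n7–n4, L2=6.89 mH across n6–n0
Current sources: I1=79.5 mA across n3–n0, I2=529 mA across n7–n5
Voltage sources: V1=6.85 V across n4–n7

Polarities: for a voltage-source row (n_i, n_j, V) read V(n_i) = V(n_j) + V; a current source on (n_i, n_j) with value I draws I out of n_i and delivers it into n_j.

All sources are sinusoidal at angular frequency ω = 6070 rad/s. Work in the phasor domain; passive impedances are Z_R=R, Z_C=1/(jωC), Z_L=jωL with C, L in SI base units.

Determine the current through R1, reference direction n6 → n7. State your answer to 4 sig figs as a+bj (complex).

MNA unknowns: 7 node voltages V₁..V_7 plus 1 source current (V1)
R1: Y=0.7092+0.000j on G[6,7]
R2: Y=0.002577+0.000j on G[6,1]
C1: Y=0.000+0.02137j on G[2,3]
R3: Y=0.0004902+0.000j on G[0,1]
R4: Y=0.007299+0.000j on G[3,6]
R5: Y=0.003226+0.000j on G[5,2]
R6: Y=0.0001302+0.000j on G[7,4]
C2: Y=0.000+0.1857j on G[1,0]
C3: Y=0.000+0.1074j on G[4,5]
R7: Y=0.9091+0.000j on G[7,1]
R8: Y=0.0001151+0.000j on G[1,5]
L1: Y=0.000-0.1017j on G[7,4]
R9: Y=0.1859+0.000j on G[1,3]
R10: Y=0.0004255+0.000j on G[1,0]
L2: Y=0.000-0.02391j on G[6,0]
I1: z[3]−=0.0795, z[0]+=0.0795
I2: z[7]−=0.529, z[5]+=0.529
V1: row V4−V7=6.85, i_V1 at 4,7
solve → V1=-0.01194+0.4922j, V2=-0.8179-0.7309j, V3=-0.2969+0.4349j, V4=6.795+0.5026j, V5=6.904-4.182j, V6=-0.07387+0.4994j, V7=-0.05496+0.5026j
aux → i_V1=0.5024+0.7083j

-0.01341-0.002256j A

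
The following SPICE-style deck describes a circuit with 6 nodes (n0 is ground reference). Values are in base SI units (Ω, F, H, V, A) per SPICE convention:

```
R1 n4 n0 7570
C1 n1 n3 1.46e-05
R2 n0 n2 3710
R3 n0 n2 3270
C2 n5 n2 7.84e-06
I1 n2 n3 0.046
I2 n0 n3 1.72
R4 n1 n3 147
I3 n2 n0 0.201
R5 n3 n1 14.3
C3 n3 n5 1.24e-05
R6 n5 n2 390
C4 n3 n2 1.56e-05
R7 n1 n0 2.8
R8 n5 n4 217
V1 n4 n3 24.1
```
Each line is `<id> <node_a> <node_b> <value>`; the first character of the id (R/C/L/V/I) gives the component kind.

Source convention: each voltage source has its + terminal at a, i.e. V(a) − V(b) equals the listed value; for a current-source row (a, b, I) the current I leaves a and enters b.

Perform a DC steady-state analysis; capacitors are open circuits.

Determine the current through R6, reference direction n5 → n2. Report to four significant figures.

0.2038 A

Element admittances at DC:
  Y(R1) = 0.0001321 S between n4,n0
  Y(C1) = 0.000 S between n1,n3
  Y(R2) = 0.0002695 S between n0,n2
  Y(R3) = 0.0003058 S between n0,n2
  Y(C2) = 0.000 S between n5,n2
  I1: injects 0.046 A into n3 (from n2)
  I2: injects 1.72 A into n3 (from n0)
  Y(R4) = 0.006803 S between n1,n3
  I3: injects 0.201 A into n0 (from n2)
  Y(R5) = 0.06993 S between n3,n1
  Y(C3) = 0.000 S between n3,n5
  Y(R6) = 0.002564 S between n5,n2
  Y(C4) = 0.000 S between n3,n2
  Y(R7) = 0.3571 S between n1,n0
  Y(R8) = 0.004608 S between n5,n4
  V1: constraint V(n4)−V(n3) = 24.1
Assemble and solve the 6×6 MNA system:
  V(n1)=4.356  V(n2)=-75.00  V(n3)=24.63  V(n4)=48.73  V(n5)=4.496
  i(V1)=-0.2103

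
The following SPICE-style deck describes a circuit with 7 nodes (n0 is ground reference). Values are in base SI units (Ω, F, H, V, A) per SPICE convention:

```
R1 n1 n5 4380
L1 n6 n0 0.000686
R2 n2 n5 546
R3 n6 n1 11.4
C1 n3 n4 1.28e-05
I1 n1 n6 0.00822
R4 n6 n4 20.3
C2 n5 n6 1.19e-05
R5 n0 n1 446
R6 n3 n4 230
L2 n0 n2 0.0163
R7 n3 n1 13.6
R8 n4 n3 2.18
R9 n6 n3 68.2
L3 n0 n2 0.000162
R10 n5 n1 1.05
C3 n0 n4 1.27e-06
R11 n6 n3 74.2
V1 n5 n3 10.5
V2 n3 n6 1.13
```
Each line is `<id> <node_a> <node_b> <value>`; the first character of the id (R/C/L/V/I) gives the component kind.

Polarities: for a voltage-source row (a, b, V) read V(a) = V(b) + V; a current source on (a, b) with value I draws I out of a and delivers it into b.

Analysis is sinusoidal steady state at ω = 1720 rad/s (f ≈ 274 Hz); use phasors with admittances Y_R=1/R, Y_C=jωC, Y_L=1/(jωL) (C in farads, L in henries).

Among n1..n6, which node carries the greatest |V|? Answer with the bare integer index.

5

Element admittances at ω=1720 rad/s:
  Y(R1) = 0.0002283+0.000j S between n1,n5
  Y(L1) = 0.000-0.8475j S between n6,n0
  Y(R2) = 0.001832+0.000j S between n2,n5
  Y(R3) = 0.08772+0.000j S between n6,n1
  Y(C1) = 0.000+0.02202j S between n3,n4
  I1: injects 0.00822 A into n6 (from n1)
  Y(R4) = 0.04926+0.000j S between n6,n4
  Y(C2) = 0.000+0.02047j S between n5,n6
  Y(R5) = 0.002242+0.000j S between n0,n1
  Y(R6) = 0.004348+0.000j S between n3,n4
  Y(L2) = 0.000-0.03567j S between n0,n2
  Y(R7) = 0.07353+0.000j S between n3,n1
  Y(R8) = 0.4587+0.000j S between n4,n3
  Y(R9) = 0.01466+0.000j S between n6,n3
  Y(L3) = 0.000-3.589j S between n0,n2
  Y(R10) = 0.9524+0.000j S between n5,n1
  Y(C3) = 0.000+0.002184j S between n0,n4
  Y(R11) = 0.01348+0.000j S between n6,n3
  V1: constraint V(n5)−V(n3) = 10.5
  V2: constraint V(n3)−V(n6) = 1.13
Assemble and solve the 8×8 MNA system:
  V(n1)=9.996-0.05161j  V(n2)=2.910e-05+0.005878j  V(n3)=1.132-0.05171j  V(n4)=1.024-0.05140j  V(n5)=11.63-0.05171j  V(n6)=0.002377-0.05171j
  i(V1)=-1.580-0.2378j  i(V2)=-1.011-0.2401j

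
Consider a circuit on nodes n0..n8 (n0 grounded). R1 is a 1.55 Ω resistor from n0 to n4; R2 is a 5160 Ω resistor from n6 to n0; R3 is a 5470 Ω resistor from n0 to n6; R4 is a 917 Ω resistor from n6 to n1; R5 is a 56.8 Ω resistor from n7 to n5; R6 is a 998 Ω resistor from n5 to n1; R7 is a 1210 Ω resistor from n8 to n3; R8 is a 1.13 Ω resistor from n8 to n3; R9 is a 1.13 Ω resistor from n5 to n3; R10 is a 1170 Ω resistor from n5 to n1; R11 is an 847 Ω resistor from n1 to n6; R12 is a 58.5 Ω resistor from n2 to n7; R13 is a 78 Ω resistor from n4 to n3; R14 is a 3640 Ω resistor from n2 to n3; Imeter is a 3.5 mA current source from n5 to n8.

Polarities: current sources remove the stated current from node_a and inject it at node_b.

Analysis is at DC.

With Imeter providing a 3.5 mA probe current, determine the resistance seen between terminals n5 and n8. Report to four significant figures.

MNA unknowns: 8 node voltages V₁..V_8
R1: Y=0.6452 on G[0,4]
R2: Y=0.0001938 on G[6,0]
R3: Y=0.0001828 on G[0,6]
R4: Y=0.001091 on G[6,1]
R5: Y=0.01761 on G[7,5]
R6: Y=0.001002 on G[5,1]
R7: Y=0.0008264 on G[8,3]
R8: Y=0.8850 on G[8,3]
R9: Y=0.8850 on G[5,3]
R10: Y=0.0008547 on G[5,1]
R11: Y=0.001181 on G[1,6]
R12: Y=0.01709 on G[2,7]
R13: Y=0.01282 on G[4,3]
R14: Y=0.0002747 on G[2,3]
Imeter: z[5]−=0.0035, z[8]+=0.0035
solve → V1=-0.003295, V2=-0.003747, V3=8.467e-05, V4=1.650e-06, V5=-0.003868, V6=-0.002826, V7=-0.003808, V8=0.004036

R_eq = 2.258 Ω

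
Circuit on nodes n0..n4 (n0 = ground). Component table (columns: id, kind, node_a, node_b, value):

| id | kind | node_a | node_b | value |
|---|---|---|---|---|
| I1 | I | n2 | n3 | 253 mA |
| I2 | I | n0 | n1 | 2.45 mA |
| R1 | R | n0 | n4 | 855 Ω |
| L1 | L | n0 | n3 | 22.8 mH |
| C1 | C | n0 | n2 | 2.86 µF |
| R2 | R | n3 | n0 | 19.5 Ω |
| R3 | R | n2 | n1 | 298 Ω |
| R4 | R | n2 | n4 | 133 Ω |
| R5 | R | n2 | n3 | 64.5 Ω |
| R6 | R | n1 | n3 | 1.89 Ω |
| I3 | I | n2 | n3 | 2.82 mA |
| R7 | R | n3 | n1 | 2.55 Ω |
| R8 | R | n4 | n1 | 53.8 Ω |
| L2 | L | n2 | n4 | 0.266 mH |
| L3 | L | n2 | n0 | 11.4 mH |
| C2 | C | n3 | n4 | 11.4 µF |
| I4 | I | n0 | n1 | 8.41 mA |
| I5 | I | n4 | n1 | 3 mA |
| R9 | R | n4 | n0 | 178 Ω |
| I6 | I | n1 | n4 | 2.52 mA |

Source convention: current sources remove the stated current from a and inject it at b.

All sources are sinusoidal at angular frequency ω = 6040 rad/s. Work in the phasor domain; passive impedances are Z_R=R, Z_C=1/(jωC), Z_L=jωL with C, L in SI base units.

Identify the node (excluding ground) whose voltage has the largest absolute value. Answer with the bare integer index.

MNA unknowns: 4 node voltages V₁..V_4
I1: z[2]−=0.253, z[3]+=0.253
I2: z[0]−=0.00245, z[1]+=0.00245
R1: Y=0.001170+0.000j on G[0,4]
L1: Y=0.000-0.007262j on G[0,3]
C1: Y=0.000+0.01727j on G[0,2]
R2: Y=0.05128+0.000j on G[3,0]
R3: Y=0.003356+0.000j on G[2,1]
R4: Y=0.007519+0.000j on G[2,4]
R5: Y=0.01550+0.000j on G[2,3]
R6: Y=0.5291+0.000j on G[1,3]
I3: z[2]−=0.00282, z[3]+=0.00282
R7: Y=0.3922+0.000j on G[3,1]
R8: Y=0.01859+0.000j on G[4,1]
L2: Y=0.000-0.6224j on G[2,4]
L3: Y=0.000-0.01452j on G[2,0]
C2: Y=0.000+0.06886j on G[3,4]
I4: z[0]−=0.00841, z[1]+=0.00841
I5: z[4]−=0.003, z[1]+=0.003
R9: Y=0.005618+0.000j on G[4,0]
I6: z[1]−=0.00252, z[4]+=0.00252
solve → V1=0.4729-0.1451j, V2=-1.002+2.143j, V3=0.4969-0.2068j, V4=-1.064+2.500j

4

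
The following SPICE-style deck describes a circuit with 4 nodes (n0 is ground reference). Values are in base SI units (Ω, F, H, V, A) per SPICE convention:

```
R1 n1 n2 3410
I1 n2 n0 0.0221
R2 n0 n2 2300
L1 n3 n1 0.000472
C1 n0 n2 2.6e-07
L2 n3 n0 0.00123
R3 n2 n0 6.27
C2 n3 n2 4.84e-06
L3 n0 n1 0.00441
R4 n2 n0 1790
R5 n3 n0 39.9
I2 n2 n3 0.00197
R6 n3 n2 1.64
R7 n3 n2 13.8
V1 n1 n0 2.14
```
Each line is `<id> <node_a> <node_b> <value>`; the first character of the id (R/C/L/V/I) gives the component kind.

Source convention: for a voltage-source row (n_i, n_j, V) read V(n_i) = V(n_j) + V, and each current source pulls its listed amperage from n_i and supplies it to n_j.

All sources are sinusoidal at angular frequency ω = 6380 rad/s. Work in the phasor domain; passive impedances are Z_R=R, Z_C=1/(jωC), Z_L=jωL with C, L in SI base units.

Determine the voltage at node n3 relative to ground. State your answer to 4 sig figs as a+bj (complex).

1.382-0.5064j V

Apply KCL at each of the 3 non-ground nodes and solve the resulting linear system.
Node n1: branches {R1, L1, L3, V1} → V_1 = 2.140+0.000j
Node n2: branches {R1, I1, R2, C1, R3, C2, R4, I2, R6, R7} → V_2 = 1.094-0.4014j
Node n3: branches {L1, L2, C2, R5, I2, R6, R7} → V_3 = 1.382-0.5064j
Source currents: i(V1)=-0.1685+0.3275j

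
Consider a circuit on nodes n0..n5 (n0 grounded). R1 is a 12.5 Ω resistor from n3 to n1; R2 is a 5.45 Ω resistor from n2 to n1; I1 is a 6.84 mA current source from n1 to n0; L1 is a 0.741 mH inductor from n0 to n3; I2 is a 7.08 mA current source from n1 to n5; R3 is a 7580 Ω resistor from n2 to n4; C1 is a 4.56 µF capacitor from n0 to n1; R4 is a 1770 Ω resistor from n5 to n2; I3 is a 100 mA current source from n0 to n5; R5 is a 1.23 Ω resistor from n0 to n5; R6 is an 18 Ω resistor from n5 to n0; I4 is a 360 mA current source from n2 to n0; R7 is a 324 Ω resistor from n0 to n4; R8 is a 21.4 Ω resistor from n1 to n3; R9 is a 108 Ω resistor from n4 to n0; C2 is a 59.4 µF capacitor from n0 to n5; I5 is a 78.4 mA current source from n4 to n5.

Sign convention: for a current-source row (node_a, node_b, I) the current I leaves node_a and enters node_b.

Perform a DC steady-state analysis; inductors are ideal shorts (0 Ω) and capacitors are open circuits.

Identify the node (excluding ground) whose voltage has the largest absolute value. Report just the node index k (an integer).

Element admittances at DC:
  Y(R1) = 0.08000 S between n3,n1
  Y(R2) = 0.1835 S between n2,n1
  I1: injects 0.00684 A into n0 (from n1)
  L1: short n0↔n3 (DC inductor)
  I2: injects 0.00708 A into n5 (from n1)
  Y(R3) = 0.0001319 S between n2,n4
  Y(C1) = 0.000 S between n0,n1
  Y(R4) = 0.0005650 S between n5,n2
  I3: injects 0.1 A into n5 (from n0)
  Y(R5) = 0.8130 S between n0,n5
  Y(R6) = 0.05556 S between n5,n0
  I4: injects 0.36 A into n0 (from n2)
  Y(R7) = 0.003086 S between n0,n4
  Y(R8) = 0.04673 S between n1,n3
  Y(R9) = 0.009259 S between n4,n0
  Y(C2) = 0.000 S between n0,n5
  I5: injects 0.0784 A into n5 (from n4)
Assemble and solve the 6×6 MNA system:
  V(n1)=-2.929  V(n2)=-4.877  V(n3)=0.000  V(n4)=-6.335  V(n5)=0.2102
  i(L1)=0.3712

4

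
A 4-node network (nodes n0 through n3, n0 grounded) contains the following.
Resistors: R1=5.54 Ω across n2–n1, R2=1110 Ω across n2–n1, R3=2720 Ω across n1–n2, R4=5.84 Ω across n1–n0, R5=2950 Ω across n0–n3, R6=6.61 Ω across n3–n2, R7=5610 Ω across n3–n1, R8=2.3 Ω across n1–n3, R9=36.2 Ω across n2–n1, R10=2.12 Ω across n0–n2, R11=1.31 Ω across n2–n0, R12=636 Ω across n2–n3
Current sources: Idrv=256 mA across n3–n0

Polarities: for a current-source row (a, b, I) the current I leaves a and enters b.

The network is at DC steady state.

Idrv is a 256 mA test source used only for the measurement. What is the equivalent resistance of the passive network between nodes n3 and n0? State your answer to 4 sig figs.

R_eq = 3.217 Ω

Apply KCL at each of the 3 non-ground nodes and solve the resulting linear system.
Node n1: branches {R1, R2, R3, R4, R7, R8, R9} → V_1 = -0.4754
Node n2: branches {R1, R2, R3, R6, R9, R10, R11, R12} → V_2 = -0.1411
Node n3: branches {R5, R6, R7, R8, R12, Idrv} → V_3 = -0.8235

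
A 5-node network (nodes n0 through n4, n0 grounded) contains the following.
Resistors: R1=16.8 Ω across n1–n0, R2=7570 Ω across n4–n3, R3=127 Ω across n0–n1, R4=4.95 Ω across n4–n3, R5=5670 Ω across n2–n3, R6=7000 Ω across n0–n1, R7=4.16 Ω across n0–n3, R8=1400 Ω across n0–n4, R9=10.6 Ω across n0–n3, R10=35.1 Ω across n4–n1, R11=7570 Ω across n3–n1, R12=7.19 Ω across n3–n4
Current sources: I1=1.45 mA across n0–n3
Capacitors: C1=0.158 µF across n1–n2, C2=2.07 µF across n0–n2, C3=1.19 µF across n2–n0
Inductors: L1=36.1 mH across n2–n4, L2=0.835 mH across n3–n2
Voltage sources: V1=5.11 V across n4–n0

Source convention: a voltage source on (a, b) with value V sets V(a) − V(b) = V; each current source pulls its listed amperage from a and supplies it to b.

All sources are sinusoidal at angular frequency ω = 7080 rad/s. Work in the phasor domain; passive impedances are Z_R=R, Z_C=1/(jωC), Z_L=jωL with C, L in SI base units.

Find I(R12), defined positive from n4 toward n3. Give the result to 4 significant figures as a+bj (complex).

MNA unknowns: 4 node voltages V₁..V_4 plus 1 source current (V1)
R1: Y=0.05952+0.000j on G[1,0]
I1: z[0]−=0.00145, z[3]+=0.00145
R2: Y=0.0001321+0.000j on G[4,3]
R3: Y=0.007874+0.000j on G[0,1]
R4: Y=0.2020+0.000j on G[4,3]
R5: Y=0.0001764+0.000j on G[2,3]
R6: Y=0.0001429+0.000j on G[0,1]
R7: Y=0.2404+0.000j on G[0,3]
R8: Y=0.0007143+0.000j on G[0,4]
C1: Y=0.000+0.001119j on G[1,2]
R9: Y=0.09434+0.000j on G[0,3]
L1: Y=0.000-0.003913j on G[2,4]
R10: Y=0.02849+0.000j on G[4,1]
C2: Y=0.000+0.01466j on G[0,2]
C3: Y=0.000+0.008425j on G[2,0]
R11: Y=0.0001321+0.000j on G[3,1]
R12: Y=0.1391+0.000j on G[3,4]
L2: Y=0.000-0.1692j on G[3,2]
V1: row V4−V0=5.11, i_V1 at 4,0
solve → V1=1.519+0.01766j, V2=3.052-0.1355j, V3=2.577-0.1186j, V4=5.110+0.000j
aux → i_V1=-0.9707-0.03192j

0.3522+0.01650j A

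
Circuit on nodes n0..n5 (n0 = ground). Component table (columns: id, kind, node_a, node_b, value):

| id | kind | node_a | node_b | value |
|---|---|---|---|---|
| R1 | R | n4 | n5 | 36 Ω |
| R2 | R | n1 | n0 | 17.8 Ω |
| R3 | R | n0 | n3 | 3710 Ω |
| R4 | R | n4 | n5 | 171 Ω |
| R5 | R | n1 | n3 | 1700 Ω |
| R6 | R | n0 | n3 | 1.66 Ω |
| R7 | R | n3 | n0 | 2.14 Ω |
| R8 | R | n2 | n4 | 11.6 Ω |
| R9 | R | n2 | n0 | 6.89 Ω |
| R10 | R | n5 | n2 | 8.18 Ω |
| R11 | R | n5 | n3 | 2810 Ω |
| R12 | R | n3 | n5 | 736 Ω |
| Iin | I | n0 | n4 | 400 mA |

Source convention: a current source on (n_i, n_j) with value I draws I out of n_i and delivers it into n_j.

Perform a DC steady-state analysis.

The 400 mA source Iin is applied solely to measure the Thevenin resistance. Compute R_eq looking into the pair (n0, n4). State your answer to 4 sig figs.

R_eq = 15.64 Ω

Element admittances at DC:
  Y(R1) = 0.02778 S between n4,n5
  Y(R2) = 0.05618 S between n1,n0
  Y(R3) = 0.0002695 S between n0,n3
  Y(R4) = 0.005848 S between n4,n5
  Y(R5) = 0.0005882 S between n1,n3
  Y(R6) = 0.6024 S between n0,n3
  Y(R7) = 0.4673 S between n3,n0
  Y(R8) = 0.08621 S between n2,n4
  Y(R9) = 0.1451 S between n2,n0
  Y(R10) = 0.1222 S between n5,n2
  Y(R11) = 0.0003559 S between n5,n3
  Y(R12) = 0.001359 S between n3,n5
  Iin: injects 0.4 A into n4 (from n0)
Assemble and solve the 5×5 MNA system:
  V(n1)=5.703e-05  V(n2)=2.715  V(n3)=0.005503  V(n4)=6.257  V(n5)=3.442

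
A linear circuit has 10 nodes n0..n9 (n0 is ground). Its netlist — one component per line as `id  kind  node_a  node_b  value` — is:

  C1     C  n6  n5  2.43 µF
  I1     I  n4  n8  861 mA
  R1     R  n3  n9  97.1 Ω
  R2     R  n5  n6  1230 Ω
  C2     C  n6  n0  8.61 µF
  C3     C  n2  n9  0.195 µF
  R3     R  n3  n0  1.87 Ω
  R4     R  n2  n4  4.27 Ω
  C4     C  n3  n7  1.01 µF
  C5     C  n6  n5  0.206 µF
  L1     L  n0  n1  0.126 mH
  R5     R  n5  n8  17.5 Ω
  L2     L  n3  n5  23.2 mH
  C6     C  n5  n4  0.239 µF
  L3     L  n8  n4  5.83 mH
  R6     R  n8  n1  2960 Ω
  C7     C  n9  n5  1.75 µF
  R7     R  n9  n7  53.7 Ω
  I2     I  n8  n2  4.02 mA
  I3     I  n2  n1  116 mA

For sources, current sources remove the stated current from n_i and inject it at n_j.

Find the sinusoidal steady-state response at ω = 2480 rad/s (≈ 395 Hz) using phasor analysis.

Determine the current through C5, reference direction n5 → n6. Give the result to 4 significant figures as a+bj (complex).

0.005063-0.001557j A

MNA unknowns: 9 node voltages V₁..V_9
C1: Y=0.000+0.006026j on G[6,5]
I1: z[4]−=0.861, z[8]+=0.861
R1: Y=0.01030+0.000j on G[3,9]
R2: Y=0.0008130+0.000j on G[5,6]
C2: Y=0.000+0.02135j on G[6,0]
C3: Y=0.000+0.0004836j on G[2,9]
R3: Y=0.5348+0.000j on G[3,0]
R4: Y=0.2342+0.000j on G[2,4]
C4: Y=0.000+0.002505j on G[3,7]
C5: Y=0.000+0.0005109j on G[6,5]
L1: Y=0.000-3.200j on G[0,1]
R5: Y=0.05714+0.000j on G[5,8]
L2: Y=0.000-0.01738j on G[3,5]
C6: Y=0.000+0.0005927j on G[5,4]
L3: Y=0.000-0.06916j on G[8,4]
R6: Y=0.0003378+0.000j on G[8,1]
C7: Y=0.000+0.004340j on G[9,5]
R7: Y=0.01862+0.000j on G[9,7]
I2: z[8]−=0.00402, z[2]+=0.00402
I3: z[2]−=0.116, z[1]+=0.116
solve → V1=0.001338+0.03554j, V2=-7.306-26.97j, V3=-0.3292+0.06033j, V4=-6.781-26.99j, V5=-4.357-12.83j, V6=-1.310-2.918j, V7=2.535-4.687j, V8=-6.687-12.64j, V9=3.174-4.302j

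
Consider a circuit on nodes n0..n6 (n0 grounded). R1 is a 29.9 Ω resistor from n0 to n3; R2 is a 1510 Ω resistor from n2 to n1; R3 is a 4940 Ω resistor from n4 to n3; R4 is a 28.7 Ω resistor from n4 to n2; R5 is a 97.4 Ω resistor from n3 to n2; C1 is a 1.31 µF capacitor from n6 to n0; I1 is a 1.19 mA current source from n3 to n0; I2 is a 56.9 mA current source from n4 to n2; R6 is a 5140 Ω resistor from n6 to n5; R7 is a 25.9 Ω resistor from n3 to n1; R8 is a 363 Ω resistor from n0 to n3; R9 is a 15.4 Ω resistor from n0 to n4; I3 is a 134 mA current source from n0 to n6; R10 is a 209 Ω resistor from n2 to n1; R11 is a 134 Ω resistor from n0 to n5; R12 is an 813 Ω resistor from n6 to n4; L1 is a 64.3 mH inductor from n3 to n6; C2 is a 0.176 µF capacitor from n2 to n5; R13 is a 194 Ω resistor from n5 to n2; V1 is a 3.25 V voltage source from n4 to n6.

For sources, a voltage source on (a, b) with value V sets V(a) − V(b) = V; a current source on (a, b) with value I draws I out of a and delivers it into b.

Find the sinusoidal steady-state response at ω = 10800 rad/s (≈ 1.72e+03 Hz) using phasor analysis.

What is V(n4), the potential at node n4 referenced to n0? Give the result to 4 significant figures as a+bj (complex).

1.623+0.2577j V

Apply KCL at each of the 6 non-ground nodes and solve the resulting linear system.
Node n1: branches {R2, R7, R10} → V_1 = 0.8726+0.1228j
Node n2: branches {R2, R4, R5, I2, R10, C2, R13} → V_2 = 2.327+0.1728j
Node n3: branches {R1, R3, R5, I1, R7, R8, L1} → V_3 = 0.6675+0.1158j
Node n4: branches {R3, R4, I2, R9, R12, V1} → V_4 = 1.623+0.2577j
Node n5: branches {R6, R11, C2, R13} → V_5 = 0.9274+0.2810j
Node n6: branches {C1, R6, I3, R12, L1, V1} → V_6 = -1.627+0.2577j
Source currents: i(V1)=-0.1419-0.01972j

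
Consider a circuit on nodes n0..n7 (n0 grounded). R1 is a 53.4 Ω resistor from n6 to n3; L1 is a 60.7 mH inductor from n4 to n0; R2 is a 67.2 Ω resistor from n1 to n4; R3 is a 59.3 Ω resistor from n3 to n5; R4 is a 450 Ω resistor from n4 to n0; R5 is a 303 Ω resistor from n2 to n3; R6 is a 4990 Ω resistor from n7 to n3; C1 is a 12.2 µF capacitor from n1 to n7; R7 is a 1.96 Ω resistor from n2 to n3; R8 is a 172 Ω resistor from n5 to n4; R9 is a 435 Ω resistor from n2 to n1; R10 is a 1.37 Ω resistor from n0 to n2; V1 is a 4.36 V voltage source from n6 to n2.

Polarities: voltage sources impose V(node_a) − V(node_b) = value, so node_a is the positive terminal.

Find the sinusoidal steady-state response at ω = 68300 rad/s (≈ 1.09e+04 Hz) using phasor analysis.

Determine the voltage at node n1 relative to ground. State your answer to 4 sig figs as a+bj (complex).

0.06922+0.001898j V

Element admittances at ω=68300 rad/s:
  Y(R1) = 0.01873+0.000j S between n6,n3
  Y(L1) = 0.000-0.0002412j S between n4,n0
  Y(R2) = 0.01488+0.000j S between n1,n4
  Y(R3) = 0.01686+0.000j S between n3,n5
  Y(R4) = 0.002222+0.000j S between n4,n0
  Y(R5) = 0.003300+0.000j S between n2,n3
  Y(R6) = 0.0002004+0.000j S between n7,n3
  Y(C1) = 0.000+0.8333j S between n1,n7
  Y(R7) = 0.5102+0.000j S between n2,n3
  Y(R8) = 0.005814+0.000j S between n5,n4
  Y(R9) = 0.002299+0.000j S between n2,n1
  Y(R10) = 0.7299+0.000j S between n0,n2
  V1: constraint V(n6)−V(n2) = 4.36
Assemble and solve the 8×8 MNA system:
  V(n1)=0.06922+0.001898j  V(n2)=-0.0002407+1.931e-05j  V(n3)=0.1525+3.768e-05j  V(n4)=0.07883+0.002213j  V(n5)=0.1336+0.0005955j  V(n6)=4.360+1.931e-05j  V(n7)=0.06922+0.001878j
  i(V1)=-0.07879+3.439e-07j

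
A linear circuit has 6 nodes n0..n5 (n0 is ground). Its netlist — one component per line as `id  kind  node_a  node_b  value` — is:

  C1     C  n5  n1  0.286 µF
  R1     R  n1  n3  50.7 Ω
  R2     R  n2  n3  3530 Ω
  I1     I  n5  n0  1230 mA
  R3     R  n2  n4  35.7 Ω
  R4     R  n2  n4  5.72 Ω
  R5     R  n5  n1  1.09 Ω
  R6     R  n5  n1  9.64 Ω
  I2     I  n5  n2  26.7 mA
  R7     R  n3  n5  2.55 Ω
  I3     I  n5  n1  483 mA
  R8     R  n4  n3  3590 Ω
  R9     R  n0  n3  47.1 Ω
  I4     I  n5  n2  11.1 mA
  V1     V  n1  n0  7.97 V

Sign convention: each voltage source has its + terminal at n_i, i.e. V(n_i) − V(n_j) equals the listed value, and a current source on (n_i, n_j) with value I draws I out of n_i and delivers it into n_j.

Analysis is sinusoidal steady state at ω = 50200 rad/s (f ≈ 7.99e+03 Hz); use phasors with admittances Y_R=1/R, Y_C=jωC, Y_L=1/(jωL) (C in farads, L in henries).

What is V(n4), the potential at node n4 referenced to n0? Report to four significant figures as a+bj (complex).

73.30+0.02170j V

Element admittances at ω=50200 rad/s:
  Y(C1) = 0.000+0.01436j S between n5,n1
  Y(R1) = 0.01972+0.000j S between n1,n3
  Y(R2) = 0.0002833+0.000j S between n2,n3
  I1: injects 1.23 A into n0 (from n5)
  Y(R3) = 0.02801+0.000j S between n2,n4
  Y(R4) = 0.1748+0.000j S between n2,n4
  Y(R5) = 0.9174+0.000j S between n5,n1
  Y(R6) = 0.1037+0.000j S between n5,n1
  I2: injects 0.0267 A into n2 (from n5)
  Y(R7) = 0.3922+0.000j S between n3,n5
  I3: injects 0.483 A into n1 (from n5)
  Y(R8) = 0.0002786+0.000j S between n4,n3
  Y(R9) = 0.02123+0.000j S between n0,n3
  I4: injects 0.0111 A into n2 (from n5)
  V1: constraint V(n1)−V(n0) = 7.97
Assemble and solve the 6×6 MNA system:
  V(n1)=7.970+0.000j  V(n2)=73.39+0.02170j  V(n3)=6.067+0.02170j  V(n4)=73.30+0.02170j  V(n5)=6.203+0.02397j
  i(V1)=-1.359-0.0004607j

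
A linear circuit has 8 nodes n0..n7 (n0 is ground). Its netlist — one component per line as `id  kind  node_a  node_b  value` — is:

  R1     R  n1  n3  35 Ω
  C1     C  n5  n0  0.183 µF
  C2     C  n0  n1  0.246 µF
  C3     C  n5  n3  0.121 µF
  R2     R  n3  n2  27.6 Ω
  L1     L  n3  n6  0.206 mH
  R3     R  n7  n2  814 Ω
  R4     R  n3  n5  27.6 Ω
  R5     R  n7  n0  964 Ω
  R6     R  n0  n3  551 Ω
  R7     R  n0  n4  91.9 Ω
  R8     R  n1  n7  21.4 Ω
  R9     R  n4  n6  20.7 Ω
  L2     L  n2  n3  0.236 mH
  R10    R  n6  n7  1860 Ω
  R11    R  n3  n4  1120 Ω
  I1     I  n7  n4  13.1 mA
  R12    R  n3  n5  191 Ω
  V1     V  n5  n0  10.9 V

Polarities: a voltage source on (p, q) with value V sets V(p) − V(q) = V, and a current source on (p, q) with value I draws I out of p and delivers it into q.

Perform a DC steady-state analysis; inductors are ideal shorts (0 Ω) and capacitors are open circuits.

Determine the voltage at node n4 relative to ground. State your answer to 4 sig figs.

7.152 V

Apply KCL at each of the 7 non-ground nodes and solve the resulting linear system.
Node n1: branches {R1, C2, R8} → V_1 = 7.806
Node n2: branches {R2, R3, L2} → V_2 = 8.467
Node n3: branches {R1, C3, R2, L1, R4, R6, L2, R11, R12} → V_3 = 8.467
Node n4: branches {R7, R9, R11, I1} → V_4 = 7.152
Node n5: branches {C1, C3, R4, R12, V1} → V_5 = 10.90
Node n6: branches {L1, R9, R10} → V_6 = 8.467
Node n7: branches {R3, R5, R8, R10, I1} → V_7 = 7.402
Source currents: i(L1)=0.06412, i(L2)=-0.001309, i(V1)=-0.1009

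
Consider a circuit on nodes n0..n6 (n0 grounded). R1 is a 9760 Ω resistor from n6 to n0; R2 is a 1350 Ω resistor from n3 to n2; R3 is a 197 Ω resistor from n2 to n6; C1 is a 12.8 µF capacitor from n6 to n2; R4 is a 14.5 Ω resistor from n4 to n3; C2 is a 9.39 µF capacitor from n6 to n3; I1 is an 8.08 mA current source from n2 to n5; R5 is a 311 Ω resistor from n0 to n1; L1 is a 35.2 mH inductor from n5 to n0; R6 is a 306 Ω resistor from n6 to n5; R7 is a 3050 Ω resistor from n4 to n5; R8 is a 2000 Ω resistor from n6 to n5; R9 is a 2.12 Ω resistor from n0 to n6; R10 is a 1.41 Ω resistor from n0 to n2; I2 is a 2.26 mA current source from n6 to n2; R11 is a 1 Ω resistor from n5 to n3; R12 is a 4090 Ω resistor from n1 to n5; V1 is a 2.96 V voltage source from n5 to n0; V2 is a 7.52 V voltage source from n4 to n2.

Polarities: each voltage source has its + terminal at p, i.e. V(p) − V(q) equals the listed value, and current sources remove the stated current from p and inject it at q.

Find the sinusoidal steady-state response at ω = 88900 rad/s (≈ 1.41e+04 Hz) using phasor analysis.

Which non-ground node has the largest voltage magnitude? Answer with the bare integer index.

MNA unknowns: 6 node voltages V₁..V_6 plus 2 source currents (V1, V2)
R1: Y=0.0001025+0.000j on G[6,0]
R2: Y=0.0007407+0.000j on G[3,2]
R3: Y=0.005076+0.000j on G[2,6]
C1: Y=0.000+1.138j on G[6,2]
R4: Y=0.06897+0.000j on G[4,3]
C2: Y=0.000+0.8348j on G[6,3]
I1: z[2]−=0.00808, z[5]+=0.00808
R5: Y=0.003215+0.000j on G[0,1]
L1: Y=0.000-0.0003196j on G[5,0]
R6: Y=0.003268+0.000j on G[6,5]
R7: Y=0.0003279+0.000j on G[4,5]
R8: Y=0.0005000+0.000j on G[6,5]
R9: Y=0.4717+0.000j on G[0,6]
R10: Y=0.7092+0.000j on G[0,2]
I2: z[6]−=0.00226, z[2]+=0.00226
R11: Y=1.000+0.000j on G[5,3]
R12: Y=0.0002445+0.000j on G[1,5]
V1: row V5−V0=2.96, i_V1 at 5,0
V2: row V4−V2=7.52, i_V2 at 4,2
solve → V1=0.2092+0.000j, V2=0.3148+0.9635j, V3=2.248-0.8865j, V4=7.835+0.9635j, V5=2.960+0.000j, V6=1.031+0.4266j
aux → i_V1=-0.7105-0.8836j, i_V2=-0.3869-0.1279j

4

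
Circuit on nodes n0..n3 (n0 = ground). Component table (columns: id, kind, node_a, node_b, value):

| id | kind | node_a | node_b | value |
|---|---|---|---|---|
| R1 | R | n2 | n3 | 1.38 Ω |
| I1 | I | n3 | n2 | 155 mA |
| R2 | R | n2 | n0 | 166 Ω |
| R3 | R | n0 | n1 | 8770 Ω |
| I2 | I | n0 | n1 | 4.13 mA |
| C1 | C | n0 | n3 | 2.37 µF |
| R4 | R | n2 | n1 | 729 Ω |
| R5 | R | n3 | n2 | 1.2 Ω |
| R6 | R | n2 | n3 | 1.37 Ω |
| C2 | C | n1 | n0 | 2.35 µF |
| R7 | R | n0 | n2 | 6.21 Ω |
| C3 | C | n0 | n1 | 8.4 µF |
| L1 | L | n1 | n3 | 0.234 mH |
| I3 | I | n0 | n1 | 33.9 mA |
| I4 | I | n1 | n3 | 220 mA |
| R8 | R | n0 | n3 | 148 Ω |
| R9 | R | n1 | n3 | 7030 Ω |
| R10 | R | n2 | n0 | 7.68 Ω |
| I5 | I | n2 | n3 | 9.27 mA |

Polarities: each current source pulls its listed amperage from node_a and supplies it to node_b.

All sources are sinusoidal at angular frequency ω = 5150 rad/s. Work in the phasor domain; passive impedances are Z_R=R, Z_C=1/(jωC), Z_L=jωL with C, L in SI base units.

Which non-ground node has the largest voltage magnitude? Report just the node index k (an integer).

MNA unknowns: 3 node voltages V₁..V_3
R1: Y=0.7246+0.000j on G[2,3]
I1: z[3]−=0.155, z[2]+=0.155
R2: Y=0.006024+0.000j on G[2,0]
R3: Y=0.0001140+0.000j on G[0,1]
I2: z[0]−=0.00413, z[1]+=0.00413
C1: Y=0.000+0.01221j on G[0,3]
R4: Y=0.001372+0.000j on G[2,1]
R5: Y=0.8333+0.000j on G[3,2]
R6: Y=0.7299+0.000j on G[2,3]
C2: Y=0.000+0.01210j on G[1,0]
R7: Y=0.1610+0.000j on G[0,2]
C3: Y=0.000+0.04326j on G[0,1]
L1: Y=0.000-0.8298j on G[1,3]
I3: z[0]−=0.0339, z[1]+=0.0339
I4: z[1]−=0.22, z[3]+=0.22
R8: Y=0.006757+0.000j on G[0,3]
R9: Y=0.0001422+0.000j on G[1,3]
R10: Y=0.1302+0.000j on G[2,0]
I5: z[2]−=0.00927, z[3]+=0.00927
solve → V1=0.03029-0.2427j, V2=0.08177-0.006563j, V3=0.02873-0.007274j

1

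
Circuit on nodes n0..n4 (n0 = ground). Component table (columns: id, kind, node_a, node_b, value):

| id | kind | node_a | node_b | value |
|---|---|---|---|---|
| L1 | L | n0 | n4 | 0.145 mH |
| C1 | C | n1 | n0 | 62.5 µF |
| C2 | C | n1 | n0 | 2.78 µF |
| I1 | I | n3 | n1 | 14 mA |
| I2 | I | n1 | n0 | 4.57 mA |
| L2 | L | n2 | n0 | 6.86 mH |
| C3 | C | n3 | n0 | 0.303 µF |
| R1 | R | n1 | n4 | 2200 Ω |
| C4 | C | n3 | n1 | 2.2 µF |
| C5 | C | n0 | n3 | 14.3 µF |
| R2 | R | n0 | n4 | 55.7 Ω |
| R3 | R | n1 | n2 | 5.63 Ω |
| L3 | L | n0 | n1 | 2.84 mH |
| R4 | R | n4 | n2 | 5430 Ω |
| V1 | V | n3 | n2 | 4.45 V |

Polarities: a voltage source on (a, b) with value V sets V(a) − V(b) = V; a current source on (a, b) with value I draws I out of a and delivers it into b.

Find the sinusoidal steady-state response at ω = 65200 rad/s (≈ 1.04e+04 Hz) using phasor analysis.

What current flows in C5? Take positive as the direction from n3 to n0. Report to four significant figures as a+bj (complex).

0.6219+0.1118j A

Apply KCL at each of the 4 non-ground nodes and solve the resulting linear system.
Node n1: branches {C1, C2, I1, I2, R1, C4, R3, L3} → V_1 = -0.02912+0.1499j
Node n2: branches {L2, R3, R4, V1} → V_2 = -4.330-0.6670j
Node n3: branches {I1, C3, C4, C5, V1} → V_3 = 0.1199-0.6670j
Node n4: branches {L1, R1, R2, R4} → V_4 = -0.0008052-0.007523j
Source currents: i(V1)=-0.7662-0.1355j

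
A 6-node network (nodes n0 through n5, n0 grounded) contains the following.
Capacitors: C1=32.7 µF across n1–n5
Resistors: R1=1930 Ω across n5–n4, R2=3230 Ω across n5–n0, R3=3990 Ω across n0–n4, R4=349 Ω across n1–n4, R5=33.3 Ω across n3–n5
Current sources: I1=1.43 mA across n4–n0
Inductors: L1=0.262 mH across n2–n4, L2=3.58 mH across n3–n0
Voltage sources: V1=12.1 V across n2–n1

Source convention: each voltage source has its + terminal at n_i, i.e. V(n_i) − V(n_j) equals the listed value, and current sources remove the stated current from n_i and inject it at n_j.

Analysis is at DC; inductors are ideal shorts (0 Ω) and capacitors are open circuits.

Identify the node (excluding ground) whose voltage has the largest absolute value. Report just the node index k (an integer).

Apply KCL at each of the 5 non-ground nodes and solve the resulting linear system.
Node n1: branches {C1, R4, V1} → V_1 = -13.98
Node n2: branches {L1, V1} → V_2 = -1.881
Node n3: branches {L2, R5} → V_3 = 0.000
Node n4: branches {R1, R3, I1, L1, R4} → V_4 = -1.881
Node n5: branches {C1, R1, R2, R5} → V_5 = -0.03159
Source currents: i(L1)=0.03467, i(L2)=-0.0009487, i(V1)=-0.03467

1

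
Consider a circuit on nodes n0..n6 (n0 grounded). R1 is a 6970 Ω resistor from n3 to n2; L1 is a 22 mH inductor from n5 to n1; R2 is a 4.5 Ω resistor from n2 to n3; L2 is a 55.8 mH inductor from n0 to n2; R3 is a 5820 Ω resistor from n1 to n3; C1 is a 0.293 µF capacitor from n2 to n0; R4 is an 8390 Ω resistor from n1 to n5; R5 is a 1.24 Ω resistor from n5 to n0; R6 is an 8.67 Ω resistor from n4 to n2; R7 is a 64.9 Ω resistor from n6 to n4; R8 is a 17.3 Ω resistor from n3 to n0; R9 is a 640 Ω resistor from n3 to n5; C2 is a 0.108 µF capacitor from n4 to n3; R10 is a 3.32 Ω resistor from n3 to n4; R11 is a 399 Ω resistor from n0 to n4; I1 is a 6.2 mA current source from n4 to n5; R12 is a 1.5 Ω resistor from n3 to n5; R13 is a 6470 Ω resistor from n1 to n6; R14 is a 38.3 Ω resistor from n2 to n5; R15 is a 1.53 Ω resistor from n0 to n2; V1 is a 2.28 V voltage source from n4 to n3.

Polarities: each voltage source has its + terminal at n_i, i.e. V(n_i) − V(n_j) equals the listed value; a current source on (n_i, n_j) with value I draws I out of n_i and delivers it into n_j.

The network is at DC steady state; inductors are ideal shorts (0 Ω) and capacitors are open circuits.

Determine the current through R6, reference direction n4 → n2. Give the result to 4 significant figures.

0.2221 A

Element admittances at DC:
  Y(R1) = 0.0001435 S between n3,n2
  L1: short n5↔n1 (DC inductor)
  Y(R2) = 0.2222 S between n2,n3
  L2: short n0↔n2 (DC inductor)
  Y(R3) = 0.0001718 S between n1,n3
  Y(C1) = 0.000 S between n2,n0
  Y(R4) = 0.0001192 S between n1,n5
  Y(R5) = 0.8065 S between n5,n0
  Y(R6) = 0.1153 S between n4,n2
  Y(R7) = 0.01541 S between n6,n4
  Y(R8) = 0.05780 S between n3,n0
  Y(R9) = 0.001563 S between n3,n5
  Y(C2) = 0.000 S between n4,n3
  Y(R10) = 0.3012 S between n3,n4
  Y(R11) = 0.002506 S between n0,n4
  I1: injects 0.0062 A into n5 (from n4)
  Y(R12) = 0.6667 S between n3,n5
  Y(R13) = 0.0001546 S between n1,n6
  Y(R14) = 0.02611 S between n2,n5
  Y(R15) = 0.6536 S between n0,n2
  V1: constraint V(n4)−V(n3) = 2.28
Assemble and solve the 9×9 MNA system:
  V(n1)=-0.1534  V(n2)=0.000  V(n3)=-0.3542  V(n4)=1.926  V(n5)=-0.1534  V(n6)=1.905
  i(L1)=-0.0002837  i(L2)=-0.1394  i(V1)=-0.9202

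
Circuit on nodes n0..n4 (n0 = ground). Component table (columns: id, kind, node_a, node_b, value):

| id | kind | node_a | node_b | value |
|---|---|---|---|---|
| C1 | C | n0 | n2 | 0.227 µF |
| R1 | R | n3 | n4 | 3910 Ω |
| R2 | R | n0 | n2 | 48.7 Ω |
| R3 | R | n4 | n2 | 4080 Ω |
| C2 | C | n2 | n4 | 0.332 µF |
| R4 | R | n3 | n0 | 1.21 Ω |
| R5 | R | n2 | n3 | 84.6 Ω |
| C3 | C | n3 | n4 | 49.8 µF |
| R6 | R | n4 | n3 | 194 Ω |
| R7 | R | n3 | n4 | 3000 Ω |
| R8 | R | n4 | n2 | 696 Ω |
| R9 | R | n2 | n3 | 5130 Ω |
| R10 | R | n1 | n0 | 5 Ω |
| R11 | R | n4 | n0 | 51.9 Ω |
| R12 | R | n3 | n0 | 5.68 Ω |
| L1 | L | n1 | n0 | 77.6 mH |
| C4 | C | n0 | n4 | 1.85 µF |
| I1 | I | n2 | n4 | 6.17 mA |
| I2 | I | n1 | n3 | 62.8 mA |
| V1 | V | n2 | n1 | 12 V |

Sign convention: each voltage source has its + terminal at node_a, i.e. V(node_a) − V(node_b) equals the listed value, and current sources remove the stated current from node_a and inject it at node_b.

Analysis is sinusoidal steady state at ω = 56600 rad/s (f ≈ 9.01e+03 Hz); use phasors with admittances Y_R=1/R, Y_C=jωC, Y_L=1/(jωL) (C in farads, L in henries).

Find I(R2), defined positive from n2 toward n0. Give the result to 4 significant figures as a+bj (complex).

Element admittances at ω=56600 rad/s:
  Y(C1) = 0.000+0.01285j S between n0,n2
  Y(R1) = 0.0002558+0.000j S between n3,n4
  Y(R2) = 0.02053+0.000j S between n0,n2
  Y(R3) = 0.0002451+0.000j S between n4,n2
  Y(C2) = 0.000+0.01879j S between n2,n4
  Y(R4) = 0.8264+0.000j S between n3,n0
  Y(R5) = 0.01182+0.000j S between n2,n3
  Y(C3) = 0.000+2.819j S between n3,n4
  Y(R6) = 0.005155+0.000j S between n4,n3
  Y(R7) = 0.0003333+0.000j S between n3,n4
  Y(R8) = 0.001437+0.000j S between n4,n2
  Y(R9) = 0.0001949+0.000j S between n2,n3
  Y(R10) = 0.2000+0.000j S between n1,n0
  Y(R11) = 0.01927+0.000j S between n4,n0
  Y(R12) = 0.1761+0.000j S between n3,n0
  Y(L1) = 0.000-0.0002277j S between n1,n0
  Y(C4) = 0.000+0.1047j S between n0,n4
  I1: injects 0.00617 A into n4 (from n2)
  I2: injects 0.0628 A into n3 (from n1)
  V1: constraint V(n2)−V(n1) = 12
Assemble and solve the 5×5 MNA system:
  V(n1)=-2.216-1.294j  V(n2)=9.784-1.294j  V(n3)=0.2313+0.1271j  V(n4)=0.2826+0.1079j
  i(V1)=-0.3808-0.2582j

0.2009-0.02657j A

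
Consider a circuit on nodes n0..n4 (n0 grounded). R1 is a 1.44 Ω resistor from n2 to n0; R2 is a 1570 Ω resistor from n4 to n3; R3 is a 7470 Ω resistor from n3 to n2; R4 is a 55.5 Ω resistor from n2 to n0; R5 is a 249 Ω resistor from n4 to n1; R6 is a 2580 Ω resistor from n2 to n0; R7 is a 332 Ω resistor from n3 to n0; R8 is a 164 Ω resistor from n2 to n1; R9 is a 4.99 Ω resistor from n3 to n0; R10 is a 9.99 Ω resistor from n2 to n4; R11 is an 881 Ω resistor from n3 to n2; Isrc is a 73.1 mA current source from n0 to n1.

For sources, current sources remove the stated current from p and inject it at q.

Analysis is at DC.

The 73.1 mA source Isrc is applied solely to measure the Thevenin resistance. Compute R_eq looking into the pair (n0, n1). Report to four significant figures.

Apply KCL at each of the 4 non-ground nodes and solve the resulting linear system.
Node n1: branches {R5, R8, Isrc} → V_1 = 7.441
Node n2: branches {R1, R3, R4, R6, R8, R10, R11} → V_2 = 0.1020
Node n3: branches {R2, R3, R7, R9, R11} → V_3 = 0.001818
Node n4: branches {R2, R5, R10} → V_4 = 0.3828

R_eq = 101.8 Ω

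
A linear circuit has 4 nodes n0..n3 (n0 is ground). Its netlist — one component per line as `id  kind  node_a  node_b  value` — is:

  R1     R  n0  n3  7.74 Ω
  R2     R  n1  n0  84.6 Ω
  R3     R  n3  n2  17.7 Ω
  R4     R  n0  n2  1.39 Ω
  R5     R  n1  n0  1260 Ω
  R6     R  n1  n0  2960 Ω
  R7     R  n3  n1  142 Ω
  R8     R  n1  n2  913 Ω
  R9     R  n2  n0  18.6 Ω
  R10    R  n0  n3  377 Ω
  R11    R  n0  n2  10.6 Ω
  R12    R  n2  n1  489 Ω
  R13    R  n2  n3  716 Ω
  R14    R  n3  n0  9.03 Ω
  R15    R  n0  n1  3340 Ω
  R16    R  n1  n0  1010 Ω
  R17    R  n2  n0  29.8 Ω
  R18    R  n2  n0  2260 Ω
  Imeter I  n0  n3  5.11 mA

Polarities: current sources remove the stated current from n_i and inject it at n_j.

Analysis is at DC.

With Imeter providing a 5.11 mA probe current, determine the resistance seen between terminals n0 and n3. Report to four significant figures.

R_eq = 3.312 Ω

Apply KCL at each of the 3 non-ground nodes and solve the resulting linear system.
Node n1: branches {R2, R5, R6, R7, R8, R12, R15, R16} → V_1 = 0.005013
Node n2: branches {R3, R4, R8, R9, R11, R12, R13, R17, R18} → V_2 = 0.001034
Node n3: branches {R1, R3, R7, R10, R13, R14, Imeter} → V_3 = 0.01693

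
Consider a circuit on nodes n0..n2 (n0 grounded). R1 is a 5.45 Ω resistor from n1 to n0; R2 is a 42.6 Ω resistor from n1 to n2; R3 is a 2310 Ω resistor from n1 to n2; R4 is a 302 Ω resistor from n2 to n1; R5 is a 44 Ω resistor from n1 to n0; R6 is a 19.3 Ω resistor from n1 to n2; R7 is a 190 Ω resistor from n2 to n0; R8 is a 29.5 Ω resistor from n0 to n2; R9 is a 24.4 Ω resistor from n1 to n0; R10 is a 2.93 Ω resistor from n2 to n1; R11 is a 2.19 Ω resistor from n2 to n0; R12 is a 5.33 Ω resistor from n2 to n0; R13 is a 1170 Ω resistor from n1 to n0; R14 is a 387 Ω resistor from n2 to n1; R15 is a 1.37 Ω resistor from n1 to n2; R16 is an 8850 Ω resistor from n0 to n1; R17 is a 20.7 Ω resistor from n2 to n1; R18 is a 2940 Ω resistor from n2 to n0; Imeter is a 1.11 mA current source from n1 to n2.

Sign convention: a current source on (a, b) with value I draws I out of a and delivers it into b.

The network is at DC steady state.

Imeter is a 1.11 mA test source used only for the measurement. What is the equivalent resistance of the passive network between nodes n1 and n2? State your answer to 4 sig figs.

Apply KCL at each of the 2 non-ground nodes and solve the resulting linear system.
Node n1: branches {R1, R2, R3, R4, R5, R6, R9, R10, R13, R14, R15, R16, R17, Imeter} → V_1 = -0.0005888
Node n2: branches {R2, R3, R4, R6, R7, R8, R10, R11, R12, R14, R15, R17, R18, Imeter} → V_2 = 0.0002137

R_eq = 0.7229 Ω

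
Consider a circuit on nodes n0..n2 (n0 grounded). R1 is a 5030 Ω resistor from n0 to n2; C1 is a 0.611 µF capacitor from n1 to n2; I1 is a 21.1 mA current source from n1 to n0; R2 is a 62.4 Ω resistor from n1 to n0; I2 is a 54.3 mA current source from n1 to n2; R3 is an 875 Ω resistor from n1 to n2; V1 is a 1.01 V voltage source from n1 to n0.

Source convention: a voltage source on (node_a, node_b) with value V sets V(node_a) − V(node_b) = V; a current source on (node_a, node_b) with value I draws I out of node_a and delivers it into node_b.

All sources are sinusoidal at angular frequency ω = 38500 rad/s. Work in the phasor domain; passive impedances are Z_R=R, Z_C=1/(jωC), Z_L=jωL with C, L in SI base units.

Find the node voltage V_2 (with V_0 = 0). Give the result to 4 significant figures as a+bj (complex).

MNA unknowns: 2 node voltages V₁..V_2 plus 1 source current (V1)
R1: Y=0.0001988+0.000j on G[0,2]
C1: Y=0.000+0.02352j on G[1,2]
I1: z[1]−=0.0211, z[0]+=0.0211
R2: Y=0.01603+0.000j on G[1,0]
I2: z[1]−=0.0543, z[2]+=0.0543
R3: Y=0.001143+0.000j on G[1,2]
V1: row V1−V0=1.01, i_V1 at 1,0
solve → V1=1.010+0.000j, V2=1.141-2.292j
aux → i_V1=-0.03751+0.0004557j

1.141-2.292j V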